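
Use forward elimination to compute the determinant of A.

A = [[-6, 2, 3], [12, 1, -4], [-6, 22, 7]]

det(A) = 120

Forward elimination:
R2 <- R2 - (-2)*R1:  [ 0  5  2 ]
R3 <- R3 - (1)*R1:  [  0  20   4 ]
R3 <- R3 - (4)*R2:  [  0   0  -4 ]
Upper-triangular form:
[ -6  2   3 ]
[  0  5   2 ]
[  0  0  -4 ]
det(A) = (-1)^0 * (-6) * (5) * (-4) = 120  (0 row swaps -> sign +1)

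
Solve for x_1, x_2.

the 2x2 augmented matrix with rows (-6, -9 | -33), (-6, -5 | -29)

(4, 1)

Forward elimination on [A|b]:
R2 <- R2 - (1)*R1:  [ 0  4  4 ]
Row echelon form:
[ -6  -9  |  -33 ]
[  0   4  |    4 ]
Back-substitution:
x_2 = (4) / 4 = 1
x_1 = (-33 - (-9)*(1)) / -6 = 4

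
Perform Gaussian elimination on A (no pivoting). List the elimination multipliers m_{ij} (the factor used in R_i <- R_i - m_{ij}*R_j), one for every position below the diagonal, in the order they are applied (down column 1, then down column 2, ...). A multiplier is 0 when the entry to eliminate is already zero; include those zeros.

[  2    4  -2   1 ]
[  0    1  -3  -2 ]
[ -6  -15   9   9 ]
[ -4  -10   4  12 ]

Forward elimination:
R2: entry in column 1 is already 0 -> m_{21} = 0 (no row operation needed)
R3 <- R3 - (-3)*R1:  [  0  -3   3  12 ]
R4 <- R4 - (-2)*R1:  [  0  -2   0  14 ]
R3 <- R3 - (-3)*R2:  [  0   0  -6   6 ]
R4 <- R4 - (-2)*R2:  [  0   0  -6  10 ]
R4 <- R4 - (1)*R3:  [ 0  0  0  4 ]
Multipliers (in order of application): m_{21} = 0, m_{31} = -3, m_{41} = -2, m_{32} = -3, m_{42} = -2, m_{43} = 1

multipliers: 0, -3, -2, -3, -2, 1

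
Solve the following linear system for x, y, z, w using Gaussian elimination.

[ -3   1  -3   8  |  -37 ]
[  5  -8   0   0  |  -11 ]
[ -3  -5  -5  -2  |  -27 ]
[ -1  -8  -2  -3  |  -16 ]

(1, 2, 4, -3)

Forward elimination on [A|b]:
R2 <- R2 - (-5/3)*R1:  [      0   -19/3      -5    40/3  -218/3 ]
R3 <- R3 - (1)*R1:  [   0   -6   -2  -10   10 ]
R4 <- R4 - (1/3)*R1:  [     0  -25/3     -1  -17/3  -11/3 ]
R3 <- R3 - (18/19)*R2:  [       0        0    52/19  -430/19  1498/19 ]
R4 <- R4 - (25/19)*R2:  [       0        0   106/19  -441/19  1747/19 ]
R4 <- R4 - (53/26)*R3:  [       0        0        0   298/13  -894/13 ]
Row echelon form:
[ -3      1     -3        8  |      -37 ]
[  0  -19/3     -5     40/3  |   -218/3 ]
[  0      0  52/19  -430/19  |  1498/19 ]
[  0      0      0   298/13  |  -894/13 ]
Back-substitution:
w = (-894/13) / (298/13) = -3
z = (1498/19 - (-430/19)*(-3)) / (52/19) = 4
y = (-218/3 - (-5)*(4) - (40/3)*(-3)) / (-19/3) = 2
x = (-37 - (1)*(2) - (-3)*(4) - (8)*(-3)) / -3 = 1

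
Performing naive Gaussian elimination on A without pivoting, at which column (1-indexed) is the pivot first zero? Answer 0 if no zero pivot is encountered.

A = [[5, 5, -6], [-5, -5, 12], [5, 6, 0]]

Naive forward elimination:
R2 <- R2 - (-1)*R1:  [ 0  0  6 ]
R3 <- R3 - (1)*R1:  [ 0  1  6 ]
Matrix at this point:
[ 5  5  -6 ]
[ 0  0   6 ]
[ 0  1   6 ]
Pivot entry (2,2) is zero but row 3 has 1 in column 2 -> naive elimination stops; a row interchange (e.g. R2 <-> R3) would be required here.

first zero-pivot column = 2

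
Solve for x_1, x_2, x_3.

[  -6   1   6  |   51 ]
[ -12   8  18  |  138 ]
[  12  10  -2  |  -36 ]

(-5, 3, 3)

Forward elimination on [A|b]:
R2 <- R2 - (2)*R1:  [  0   6   6  36 ]
R3 <- R3 - (-2)*R1:  [  0  12  10  66 ]
R3 <- R3 - (2)*R2:  [  0   0  -2  -6 ]
Row echelon form:
[ -6  1   6  |  51 ]
[  0  6   6  |  36 ]
[  0  0  -2  |  -6 ]
Back-substitution:
x_3 = (-6) / -2 = 3
x_2 = (36 - (6)*(3)) / 6 = 3
x_1 = (51 - (1)*(3) - (6)*(3)) / -6 = -5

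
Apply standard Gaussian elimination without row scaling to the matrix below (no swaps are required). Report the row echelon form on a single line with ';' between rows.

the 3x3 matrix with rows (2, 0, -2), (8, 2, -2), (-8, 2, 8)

Forward elimination:
R2 <- R2 - (4)*R1:  [ 0  2  6 ]
R3 <- R3 - (-4)*R1:  [ 0  2  0 ]
R3 <- R3 - (1)*R2:  [  0   0  -6 ]
Row echelon form:
[ 2  0  -2 ]
[ 0  2   6 ]
[ 0  0  -6 ]

REF = [2 0 -2; 0 2 6; 0 0 -6]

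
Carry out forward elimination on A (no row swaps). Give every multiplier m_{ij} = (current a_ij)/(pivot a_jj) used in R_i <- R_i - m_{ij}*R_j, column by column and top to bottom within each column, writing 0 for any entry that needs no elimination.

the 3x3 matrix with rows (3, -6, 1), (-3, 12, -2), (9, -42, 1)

multipliers: -1, 3, -4

Forward elimination:
R2 <- R2 - (-1)*R1:  [  0   6  -1 ]
R3 <- R3 - (3)*R1:  [   0  -24   -2 ]
R3 <- R3 - (-4)*R2:  [  0   0  -6 ]
Multipliers (in order of application): m_{21} = -1, m_{31} = 3, m_{32} = -4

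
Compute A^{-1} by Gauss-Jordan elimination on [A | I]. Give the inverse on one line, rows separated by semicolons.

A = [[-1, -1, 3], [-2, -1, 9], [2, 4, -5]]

Gauss-Jordan on [A | I]:
R1 <- (1/-1)*R1:  [  1   1  -3  |  -1   0   0 ]
R2 <- R2 - (-2)*R1:  [  0   1   3  |  -2   1   0 ]
R3 <- R3 - (2)*R1:  [ 0  2  1  |  2  0  1 ]
R1 <- R1 - (1)*R2:  [  1   0  -6  |   1  -1   0 ]
R3 <- R3 - (2)*R2:  [  0   0  -5  |   6  -2   1 ]
R3 <- (1/-5)*R3:  [    0     0     1  |  -6/5   2/5  -1/5 ]
R1 <- R1 - (-6)*R3:  [     1      0      0  |  -31/5    7/5   -6/5 ]
R2 <- R2 - (3)*R3:  [    0     1     0  |   8/5  -1/5   3/5 ]
Right block of [I | A^{-1}] is the inverse:
[ -31/5   7/5  -6/5 ]
[   8/5  -1/5   3/5 ]
[  -6/5   2/5  -1/5 ]

inverse = [-31/5 7/5 -6/5; 8/5 -1/5 3/5; -6/5 2/5 -1/5]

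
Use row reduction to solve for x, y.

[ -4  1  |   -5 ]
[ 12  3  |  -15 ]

Forward elimination on [A|b]:
R2 <- R2 - (-3)*R1:  [   0    6  -30 ]
Row echelon form:
[ -4  1  |   -5 ]
[  0  6  |  -30 ]
Back-substitution:
y = (-30) / 6 = -5
x = (-5 - (1)*(-5)) / -4 = 0

(0, -5)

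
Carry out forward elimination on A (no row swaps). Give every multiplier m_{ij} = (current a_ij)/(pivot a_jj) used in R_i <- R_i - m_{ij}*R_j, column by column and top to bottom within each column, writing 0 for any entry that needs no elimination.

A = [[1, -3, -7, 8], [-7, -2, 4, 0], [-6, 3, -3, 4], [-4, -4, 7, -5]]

Forward elimination:
R2 <- R2 - (-7)*R1:  [   0  -23  -45   56 ]
R3 <- R3 - (-6)*R1:  [   0  -15  -45   52 ]
R4 <- R4 - (-4)*R1:  [   0  -16  -21   27 ]
R3 <- R3 - (15/23)*R2:  [       0        0  -360/23   356/23 ]
R4 <- R4 - (16/23)*R2:  [       0        0   237/23  -275/23 ]
R4 <- R4 - (-79/120)*R3:  [      0       0       0  -53/30 ]
Multipliers (in order of application): m_{21} = -7, m_{31} = -6, m_{41} = -4, m_{32} = 15/23, m_{42} = 16/23, m_{43} = -79/120

multipliers: -7, -6, -4, 15/23, 16/23, -79/120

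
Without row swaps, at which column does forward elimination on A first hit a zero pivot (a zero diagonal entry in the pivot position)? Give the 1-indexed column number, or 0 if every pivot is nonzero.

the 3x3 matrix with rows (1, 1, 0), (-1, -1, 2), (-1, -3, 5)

first zero-pivot column = 2

Naive forward elimination:
R2 <- R2 - (-1)*R1:  [ 0  0  2 ]
R3 <- R3 - (-1)*R1:  [  0  -2   5 ]
Matrix at this point:
[ 1   1  0 ]
[ 0   0  2 ]
[ 0  -2  5 ]
Pivot entry (2,2) is zero but row 3 has -2 in column 2 -> naive elimination stops; a row interchange (e.g. R2 <-> R3) would be required here.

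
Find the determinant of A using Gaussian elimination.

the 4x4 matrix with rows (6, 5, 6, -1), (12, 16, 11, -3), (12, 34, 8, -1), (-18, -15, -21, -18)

det(A) = 540

Forward elimination:
R2 <- R2 - (2)*R1:  [  0   6  -1  -1 ]
R3 <- R3 - (2)*R1:  [  0  24  -4   1 ]
R4 <- R4 - (-3)*R1:  [   0    0   -3  -21 ]
R3 <- R3 - (4)*R2:  [ 0  0  0  5 ]
R3 <-> R4   (pivot in column 3 was zero)
[ 6  5   6   -1 ]
[ 0  6  -1   -1 ]
[ 0  0  -3  -21 ]
[ 0  0   0    5 ]
Upper-triangular form:
[ 6  5   6   -1 ]
[ 0  6  -1   -1 ]
[ 0  0  -3  -21 ]
[ 0  0   0    5 ]
det(A) = (-1)^1 * (6) * (6) * (-3) * (5) = 540  (1 row swap -> sign -1)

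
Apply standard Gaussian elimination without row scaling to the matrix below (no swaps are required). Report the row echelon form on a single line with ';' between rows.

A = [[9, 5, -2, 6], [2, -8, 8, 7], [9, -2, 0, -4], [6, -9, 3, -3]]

Forward elimination:
R2 <- R2 - (2/9)*R1:  [     0  -82/9   76/9   17/3 ]
R3 <- R3 - (1)*R1:  [   0   -7    2  -10 ]
R4 <- R4 - (2/3)*R1:  [     0  -37/3   13/3     -7 ]
R3 <- R3 - (63/82)*R2:  [        0         0   -184/41  -1177/82 ]
R4 <- R4 - (111/82)*R2:  [        0         0   -291/41  -1203/82 ]
R4 <- R4 - (291/184)*R3:  [        0         0         0  2955/368 ]
Row echelon form:
[ 9      5       -2         6 ]
[ 0  -82/9     76/9      17/3 ]
[ 0      0  -184/41  -1177/82 ]
[ 0      0        0  2955/368 ]

REF = [9 5 -2 6; 0 -82/9 76/9 17/3; 0 0 -184/41 -1177/82; 0 0 0 2955/368]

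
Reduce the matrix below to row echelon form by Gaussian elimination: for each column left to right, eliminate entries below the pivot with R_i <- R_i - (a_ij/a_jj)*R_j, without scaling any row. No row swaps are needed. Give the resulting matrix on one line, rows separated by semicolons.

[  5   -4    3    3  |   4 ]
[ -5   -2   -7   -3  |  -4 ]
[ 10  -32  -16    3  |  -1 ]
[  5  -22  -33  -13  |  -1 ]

Forward elimination:
R2 <- R2 - (-1)*R1:  [  0  -6  -4   0   0 ]
R3 <- R3 - (2)*R1:  [   0  -24  -22   -3   -9 ]
R4 <- R4 - (1)*R1:  [   0  -18  -36  -16   -5 ]
R3 <- R3 - (4)*R2:  [  0   0  -6  -3  -9 ]
R4 <- R4 - (3)*R2:  [   0    0  -24  -16   -5 ]
R4 <- R4 - (4)*R3:  [  0   0   0  -4  31 ]
Row echelon form:
[ 5  -4   3   3  |   4 ]
[ 0  -6  -4   0  |   0 ]
[ 0   0  -6  -3  |  -9 ]
[ 0   0   0  -4  |  31 ]

REF = [5 -4 3 3 4; 0 -6 -4 0 0; 0 0 -6 -3 -9; 0 0 0 -4 31]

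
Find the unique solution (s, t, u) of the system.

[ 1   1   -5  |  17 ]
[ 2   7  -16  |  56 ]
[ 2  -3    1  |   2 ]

(5, 2, -2)

Forward elimination on [A|b]:
R2 <- R2 - (2)*R1:  [  0   5  -6  22 ]
R3 <- R3 - (2)*R1:  [   0   -5   11  -32 ]
R3 <- R3 - (-1)*R2:  [   0    0    5  -10 ]
Row echelon form:
[ 1  1  -5  |   17 ]
[ 0  5  -6  |   22 ]
[ 0  0   5  |  -10 ]
Back-substitution:
u = (-10) / 5 = -2
t = (22 - (-6)*(-2)) / 5 = 2
s = (17 - (1)*(2) - (-5)*(-2)) / 1 = 5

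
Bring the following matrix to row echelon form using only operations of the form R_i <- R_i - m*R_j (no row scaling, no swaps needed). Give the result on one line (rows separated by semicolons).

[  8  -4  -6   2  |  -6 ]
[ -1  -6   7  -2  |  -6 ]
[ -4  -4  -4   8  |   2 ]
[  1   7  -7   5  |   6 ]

Forward elimination:
R2 <- R2 - (-1/8)*R1:  [     0  -13/2   25/4   -7/4  -27/4 ]
R3 <- R3 - (-1/2)*R1:  [  0  -6  -7   9  -1 ]
R4 <- R4 - (1/8)*R1:  [     0   15/2  -25/4   19/4   27/4 ]
R3 <- R3 - (12/13)*R2:  [       0        0  -166/13   138/13    68/13 ]
R4 <- R4 - (-15/13)*R2:  [      0       0   25/26   71/26  -27/26 ]
R4 <- R4 - (-25/332)*R3:  [        0         0         0    293/83  -107/166 ]
Row echelon form:
[ 8     -4       -6       2  |        -6 ]
[ 0  -13/2     25/4    -7/4  |     -27/4 ]
[ 0      0  -166/13  138/13  |     68/13 ]
[ 0      0        0  293/83  |  -107/166 ]

REF = [8 -4 -6 2 -6; 0 -13/2 25/4 -7/4 -27/4; 0 0 -166/13 138/13 68/13; 0 0 0 293/83 -107/166]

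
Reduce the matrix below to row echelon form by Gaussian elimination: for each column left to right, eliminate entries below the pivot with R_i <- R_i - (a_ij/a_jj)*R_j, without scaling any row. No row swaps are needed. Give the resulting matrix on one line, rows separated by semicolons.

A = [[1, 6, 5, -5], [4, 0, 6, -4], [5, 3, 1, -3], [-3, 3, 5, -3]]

Forward elimination:
R2 <- R2 - (4)*R1:  [   0  -24  -14   16 ]
R3 <- R3 - (5)*R1:  [   0  -27  -24   22 ]
R4 <- R4 - (-3)*R1:  [   0   21   20  -18 ]
R3 <- R3 - (9/8)*R2:  [     0      0  -33/4      4 ]
R4 <- R4 - (-7/8)*R2:  [    0     0  31/4    -4 ]
R4 <- R4 - (-31/33)*R3:  [     0      0      0  -8/33 ]
Row echelon form:
[ 1    6      5     -5 ]
[ 0  -24    -14     16 ]
[ 0    0  -33/4      4 ]
[ 0    0      0  -8/33 ]

REF = [1 6 5 -5; 0 -24 -14 16; 0 0 -33/4 4; 0 0 0 -8/33]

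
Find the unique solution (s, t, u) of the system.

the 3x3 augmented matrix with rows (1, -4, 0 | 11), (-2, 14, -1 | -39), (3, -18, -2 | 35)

Forward elimination on [A|b]:
R2 <- R2 - (-2)*R1:  [   0    6   -1  -17 ]
R3 <- R3 - (3)*R1:  [  0  -6  -2   2 ]
R3 <- R3 - (-1)*R2:  [   0    0   -3  -15 ]
Row echelon form:
[ 1  -4   0  |   11 ]
[ 0   6  -1  |  -17 ]
[ 0   0  -3  |  -15 ]
Back-substitution:
u = (-15) / -3 = 5
t = (-17 - (-1)*(5)) / 6 = -2
s = (11 - (-4)*(-2)) / 1 = 3

(3, -2, 5)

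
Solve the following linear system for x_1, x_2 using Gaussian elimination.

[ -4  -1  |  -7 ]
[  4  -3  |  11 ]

(2, -1)

Forward elimination on [A|b]:
R2 <- R2 - (-1)*R1:  [  0  -4   4 ]
Row echelon form:
[ -4  -1  |  -7 ]
[  0  -4  |   4 ]
Back-substitution:
x_2 = (4) / -4 = -1
x_1 = (-7 - (-1)*(-1)) / -4 = 2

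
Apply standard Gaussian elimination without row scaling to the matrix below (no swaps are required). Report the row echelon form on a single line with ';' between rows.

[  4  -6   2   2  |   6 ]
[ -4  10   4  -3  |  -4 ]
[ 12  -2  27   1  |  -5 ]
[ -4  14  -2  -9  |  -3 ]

Forward elimination:
R2 <- R2 - (-1)*R1:  [  0   4   6  -1   2 ]
R3 <- R3 - (3)*R1:  [   0   16   21   -5  -23 ]
R4 <- R4 - (-1)*R1:  [  0   8   0  -7   3 ]
R3 <- R3 - (4)*R2:  [   0    0   -3   -1  -31 ]
R4 <- R4 - (2)*R2:  [   0    0  -12   -5   -1 ]
R4 <- R4 - (4)*R3:  [   0    0    0   -1  123 ]
Row echelon form:
[ 4  -6   2   2  |    6 ]
[ 0   4   6  -1  |    2 ]
[ 0   0  -3  -1  |  -31 ]
[ 0   0   0  -1  |  123 ]

REF = [4 -6 2 2 6; 0 4 6 -1 2; 0 0 -3 -1 -31; 0 0 0 -1 123]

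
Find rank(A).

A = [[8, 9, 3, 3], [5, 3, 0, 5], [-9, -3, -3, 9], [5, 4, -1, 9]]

Row reduction:
R2 <- R2 - (5/8)*R1:  [     0  -21/8  -15/8   25/8 ]
R3 <- R3 - (-9/8)*R1:  [    0  57/8   3/8  99/8 ]
R4 <- R4 - (5/8)*R1:  [     0  -13/8  -23/8   57/8 ]
R3 <- R3 - (-19/7)*R2:  [     0      0  -33/7  146/7 ]
R4 <- R4 - (13/21)*R2:  [      0       0   -12/7  109/21 ]
R4 <- R4 - (4/11)*R3:  [      0       0       0  -79/33 ]
Row echelon form:
[ 8      9      3       3 ]
[ 0  -21/8  -15/8    25/8 ]
[ 0      0  -33/7   146/7 ]
[ 0      0      0  -79/33 ]
Nonzero rows / pivot columns: 4

rank(A) = 4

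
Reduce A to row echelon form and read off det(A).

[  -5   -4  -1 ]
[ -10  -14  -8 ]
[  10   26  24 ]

det(A) = 120

Forward elimination:
R2 <- R2 - (2)*R1:  [  0  -6  -6 ]
R3 <- R3 - (-2)*R1:  [  0  18  22 ]
R3 <- R3 - (-3)*R2:  [ 0  0  4 ]
Upper-triangular form:
[ -5  -4  -1 ]
[  0  -6  -6 ]
[  0   0   4 ]
det(A) = (-1)^0 * (-5) * (-6) * (4) = 120  (0 row swaps -> sign +1)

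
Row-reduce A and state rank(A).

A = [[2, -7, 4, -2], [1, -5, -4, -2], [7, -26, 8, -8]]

rank(A) = 2

Row reduction:
R2 <- R2 - (1/2)*R1:  [    0  -3/2    -6    -1 ]
R3 <- R3 - (7/2)*R1:  [    0  -3/2    -6    -1 ]
R3 <- R3 - (1)*R2:  [ 0  0  0  0 ]
Row echelon form:
[ 2    -7   4  -2 ]
[ 0  -3/2  -6  -1 ]
[ 0     0   0   0 ]
Nonzero rows / pivot columns: 2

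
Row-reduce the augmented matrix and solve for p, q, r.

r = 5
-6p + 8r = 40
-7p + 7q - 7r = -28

Forward elimination on [A|b]:
R1 <-> R2   (pivot in column 1 was zero)
[ -6  0   8   40 ]
[  0  0   1    5 ]
[ -7  7  -7  -28 ]
R3 <- R3 - (7/6)*R1:  [      0       7   -49/3  -224/3 ]
R2 <-> R3   (pivot in column 2 was zero)
[ -6  0      8      40 ]
[  0  7  -49/3  -224/3 ]
[  0  0      1       5 ]
Row echelon form:
[ -6  0      8  |      40 ]
[  0  7  -49/3  |  -224/3 ]
[  0  0      1  |       5 ]
Back-substitution:
r = (5) / 1 = 5
q = (-224/3 - (-49/3)*(5)) / 7 = 1
p = (40 - (8)*(5)) / -6 = 0

(0, 1, 5)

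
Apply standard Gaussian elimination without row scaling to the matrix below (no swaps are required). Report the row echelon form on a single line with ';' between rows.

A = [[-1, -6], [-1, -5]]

REF = [-1 -6; 0 1]

Forward elimination:
R2 <- R2 - (1)*R1:  [ 0  1 ]
Row echelon form:
[ -1  -6 ]
[  0   1 ]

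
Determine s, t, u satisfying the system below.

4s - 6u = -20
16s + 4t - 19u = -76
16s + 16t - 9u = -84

Forward elimination on [A|b]:
R2 <- R2 - (4)*R1:  [ 0  4  5  4 ]
R3 <- R3 - (4)*R1:  [  0  16  15  -4 ]
R3 <- R3 - (4)*R2:  [   0    0   -5  -20 ]
Row echelon form:
[ 4  0  -6  |  -20 ]
[ 0  4   5  |    4 ]
[ 0  0  -5  |  -20 ]
Back-substitution:
u = (-20) / -5 = 4
t = (4 - (5)*(4)) / 4 = -4
s = (-20 - (-6)*(4)) / 4 = 1

(1, -4, 4)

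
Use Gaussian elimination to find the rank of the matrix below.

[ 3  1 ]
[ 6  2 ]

Row reduction:
R2 <- R2 - (2)*R1:  [ 0  0 ]
Row echelon form:
[ 3  1 ]
[ 0  0 ]
Nonzero rows / pivot columns: 1

rank(A) = 1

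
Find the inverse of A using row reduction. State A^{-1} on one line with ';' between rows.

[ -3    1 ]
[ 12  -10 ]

inverse = [-5/9 -1/18; -2/3 -1/6]

Gauss-Jordan on [A | I]:
R1 <- (1/-3)*R1:  [    1  -1/3  |  -1/3     0 ]
R2 <- R2 - (12)*R1:  [  0  -6  |   4   1 ]
R2 <- (1/-6)*R2:  [    0     1  |  -2/3  -1/6 ]
R1 <- R1 - (-1/3)*R2:  [     1      0  |   -5/9  -1/18 ]
Right block of [I | A^{-1}] is the inverse:
[ -5/9  -1/18 ]
[ -2/3   -1/6 ]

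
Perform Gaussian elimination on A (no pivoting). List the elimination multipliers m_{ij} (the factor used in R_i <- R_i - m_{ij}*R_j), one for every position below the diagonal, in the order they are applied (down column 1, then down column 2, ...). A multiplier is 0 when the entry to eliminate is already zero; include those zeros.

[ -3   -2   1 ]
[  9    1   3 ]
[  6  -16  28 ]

Forward elimination:
R2 <- R2 - (-3)*R1:  [  0  -5   6 ]
R3 <- R3 - (-2)*R1:  [   0  -20   30 ]
R3 <- R3 - (4)*R2:  [ 0  0  6 ]
Multipliers (in order of application): m_{21} = -3, m_{31} = -2, m_{32} = 4

multipliers: -3, -2, 4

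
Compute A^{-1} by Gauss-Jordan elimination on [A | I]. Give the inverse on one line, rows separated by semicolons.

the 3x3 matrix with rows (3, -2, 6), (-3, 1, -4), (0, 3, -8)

inverse = [2/3 1/3 1/3; -4 -4 -1; -3/2 -3/2 -1/2]

Gauss-Jordan on [A | I]:
R1 <- (1/3)*R1:  [    1  -2/3     2  |   1/3     0     0 ]
R2 <- R2 - (-3)*R1:  [  0  -1   2  |   1   1   0 ]
R2 <- (1/-1)*R2:  [  0   1  -2  |  -1  -1   0 ]
R1 <- R1 - (-2/3)*R2:  [    1     0   2/3  |  -1/3  -2/3     0 ]
R3 <- R3 - (3)*R2:  [  0   0  -2  |   3   3   1 ]
R3 <- (1/-2)*R3:  [    0     0     1  |  -3/2  -3/2  -1/2 ]
R1 <- R1 - (2/3)*R3:  [   1    0    0  |  2/3  1/3  1/3 ]
R2 <- R2 - (-2)*R3:  [  0   1   0  |  -4  -4  -1 ]
Right block of [I | A^{-1}] is the inverse:
[  2/3   1/3   1/3 ]
[   -4    -4    -1 ]
[ -3/2  -3/2  -1/2 ]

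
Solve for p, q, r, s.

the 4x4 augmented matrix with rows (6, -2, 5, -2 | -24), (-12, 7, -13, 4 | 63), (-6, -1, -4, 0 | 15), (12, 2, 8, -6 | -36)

(0, 1, -4, 1)

Forward elimination on [A|b]:
R2 <- R2 - (-2)*R1:  [  0   3  -3   0  15 ]
R3 <- R3 - (-1)*R1:  [  0  -3   1  -2  -9 ]
R4 <- R4 - (2)*R1:  [  0   6  -2  -2  12 ]
R3 <- R3 - (-1)*R2:  [  0   0  -2  -2   6 ]
R4 <- R4 - (2)*R2:  [   0    0    4   -2  -18 ]
R4 <- R4 - (-2)*R3:  [  0   0   0  -6  -6 ]
Row echelon form:
[ 6  -2   5  -2  |  -24 ]
[ 0   3  -3   0  |   15 ]
[ 0   0  -2  -2  |    6 ]
[ 0   0   0  -6  |   -6 ]
Back-substitution:
s = (-6) / -6 = 1
r = (6 - (-2)*(1)) / -2 = -4
q = (15 - (-3)*(-4)) / 3 = 1
p = (-24 - (-2)*(1) - (5)*(-4) - (-2)*(1)) / 6 = 0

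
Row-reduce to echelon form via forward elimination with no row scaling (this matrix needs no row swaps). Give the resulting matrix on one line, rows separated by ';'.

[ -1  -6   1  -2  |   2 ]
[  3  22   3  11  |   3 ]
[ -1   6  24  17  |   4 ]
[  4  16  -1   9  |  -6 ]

Forward elimination:
R2 <- R2 - (-3)*R1:  [ 0  4  6  5  9 ]
R3 <- R3 - (1)*R1:  [  0  12  23  19   2 ]
R4 <- R4 - (-4)*R1:  [  0  -8   3   1   2 ]
R3 <- R3 - (3)*R2:  [   0    0    5    4  -25 ]
R4 <- R4 - (-2)*R2:  [  0   0  15  11  20 ]
R4 <- R4 - (3)*R3:  [  0   0   0  -1  95 ]
Row echelon form:
[ -1  -6  1  -2  |    2 ]
[  0   4  6   5  |    9 ]
[  0   0  5   4  |  -25 ]
[  0   0  0  -1  |   95 ]

REF = [-1 -6 1 -2 2; 0 4 6 5 9; 0 0 5 4 -25; 0 0 0 -1 95]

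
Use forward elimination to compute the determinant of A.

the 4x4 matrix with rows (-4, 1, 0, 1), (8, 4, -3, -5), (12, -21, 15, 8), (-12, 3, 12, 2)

Forward elimination:
R2 <- R2 - (-2)*R1:  [  0   6  -3  -3 ]
R3 <- R3 - (-3)*R1:  [   0  -18   15   11 ]
R4 <- R4 - (3)*R1:  [  0   0  12  -1 ]
R3 <- R3 - (-3)*R2:  [ 0  0  6  2 ]
R4 <- R4 - (2)*R3:  [  0   0   0  -5 ]
Upper-triangular form:
[ -4  1   0   1 ]
[  0  6  -3  -3 ]
[  0  0   6   2 ]
[  0  0   0  -5 ]
det(A) = (-1)^0 * (-4) * (6) * (6) * (-5) = 720  (0 row swaps -> sign +1)

det(A) = 720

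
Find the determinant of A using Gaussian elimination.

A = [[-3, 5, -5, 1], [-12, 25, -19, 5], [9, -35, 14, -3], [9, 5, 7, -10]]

det(A) = -225

Forward elimination:
R2 <- R2 - (4)*R1:  [ 0  5  1  1 ]
R3 <- R3 - (-3)*R1:  [   0  -20   -1    0 ]
R4 <- R4 - (-3)*R1:  [  0  20  -8  -7 ]
R3 <- R3 - (-4)*R2:  [ 0  0  3  4 ]
R4 <- R4 - (4)*R2:  [   0    0  -12  -11 ]
R4 <- R4 - (-4)*R3:  [ 0  0  0  5 ]
Upper-triangular form:
[ -3  5  -5  1 ]
[  0  5   1  1 ]
[  0  0   3  4 ]
[  0  0   0  5 ]
det(A) = (-1)^0 * (-3) * (5) * (3) * (5) = -225  (0 row swaps -> sign +1)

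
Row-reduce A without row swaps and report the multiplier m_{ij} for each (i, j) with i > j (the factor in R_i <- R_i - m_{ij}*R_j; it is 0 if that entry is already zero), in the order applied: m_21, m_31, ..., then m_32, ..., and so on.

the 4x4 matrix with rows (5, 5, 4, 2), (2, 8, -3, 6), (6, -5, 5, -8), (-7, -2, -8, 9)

Forward elimination:
R2 <- R2 - (2/5)*R1:  [     0      6  -23/5   26/5 ]
R3 <- R3 - (6/5)*R1:  [     0    -11    1/5  -52/5 ]
R4 <- R4 - (-7/5)*R1:  [     0      5  -12/5   59/5 ]
R3 <- R3 - (-11/6)*R2:  [       0        0  -247/30   -13/15 ]
R4 <- R4 - (5/6)*R2:  [      0       0   43/30  112/15 ]
R4 <- R4 - (-43/247)*R3:  [      0       0       0  139/19 ]
Multipliers (in order of application): m_{21} = 2/5, m_{31} = 6/5, m_{41} = -7/5, m_{32} = -11/6, m_{42} = 5/6, m_{43} = -43/247

multipliers: 2/5, 6/5, -7/5, -11/6, 5/6, -43/247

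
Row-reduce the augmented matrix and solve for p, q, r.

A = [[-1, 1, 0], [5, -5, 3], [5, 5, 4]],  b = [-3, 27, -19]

Forward elimination on [A|b]:
R2 <- R2 - (-5)*R1:  [  0   0   3  12 ]
R3 <- R3 - (-5)*R1:  [   0   10    4  -34 ]
R2 <-> R3   (pivot in column 2 was zero)
[ -1   1  0   -3 ]
[  0  10  4  -34 ]
[  0   0  3   12 ]
Row echelon form:
[ -1   1  0  |   -3 ]
[  0  10  4  |  -34 ]
[  0   0  3  |   12 ]
Back-substitution:
r = (12) / 3 = 4
q = (-34 - (4)*(4)) / 10 = -5
p = (-3 - (1)*(-5)) / -1 = -2

(-2, -5, 4)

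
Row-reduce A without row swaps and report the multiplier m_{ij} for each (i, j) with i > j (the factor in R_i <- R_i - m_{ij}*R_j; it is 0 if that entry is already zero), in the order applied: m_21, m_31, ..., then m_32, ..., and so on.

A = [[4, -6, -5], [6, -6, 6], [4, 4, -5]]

Forward elimination:
R2 <- R2 - (3/2)*R1:  [    0     3  27/2 ]
R3 <- R3 - (1)*R1:  [  0  10   0 ]
R3 <- R3 - (10/3)*R2:  [   0    0  -45 ]
Multipliers (in order of application): m_{21} = 3/2, m_{31} = 1, m_{32} = 10/3

multipliers: 3/2, 1, 10/3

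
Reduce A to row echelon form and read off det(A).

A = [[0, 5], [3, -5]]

Forward elimination:
R1 <-> R2   (pivot in column 1 was zero)
[ 3  -5 ]
[ 0   5 ]
Upper-triangular form:
[ 3  -5 ]
[ 0   5 ]
det(A) = (-1)^1 * (3) * (5) = -15  (1 row swap -> sign -1)

det(A) = -15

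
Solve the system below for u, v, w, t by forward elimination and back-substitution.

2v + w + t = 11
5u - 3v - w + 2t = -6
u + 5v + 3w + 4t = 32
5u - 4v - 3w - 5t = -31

(0, 4, 0, 3)

Forward elimination on [A|b]:
R1 <-> R2   (pivot in column 1 was zero)
[ 5  -3  -1   2   -6 ]
[ 0   2   1   1   11 ]
[ 1   5   3   4   32 ]
[ 5  -4  -3  -5  -31 ]
R3 <- R3 - (1/5)*R1:  [     0   28/5   16/5   18/5  166/5 ]
R4 <- R4 - (1)*R1:  [   0   -1   -2   -7  -25 ]
R3 <- R3 - (14/5)*R2:  [    0     0   2/5   4/5  12/5 ]
R4 <- R4 - (-1/2)*R2:  [     0      0   -3/2  -13/2  -39/2 ]
R4 <- R4 - (-15/4)*R3:  [     0      0      0   -7/2  -21/2 ]
Row echelon form:
[ 5  -3   -1     2  |     -6 ]
[ 0   2    1     1  |     11 ]
[ 0   0  2/5   4/5  |   12/5 ]
[ 0   0    0  -7/2  |  -21/2 ]
Back-substitution:
t = (-21/2) / (-7/2) = 3
w = (12/5 - (4/5)*(3)) / (2/5) = 0
v = (11 - (1)*(0) - (1)*(3)) / 2 = 4
u = (-6 - (-3)*(4) - (-1)*(0) - (2)*(3)) / 5 = 0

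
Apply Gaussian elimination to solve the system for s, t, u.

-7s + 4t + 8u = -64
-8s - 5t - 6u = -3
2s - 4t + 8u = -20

(4, -1, -4)

Forward elimination on [A|b]:
R2 <- R2 - (8/7)*R1:  [      0   -67/7  -106/7   491/7 ]
R3 <- R3 - (-2/7)*R1:  [      0   -20/7    72/7  -268/7 ]
R3 <- R3 - (20/67)*R2:  [        0         0    992/67  -3968/67 ]
Row echelon form:
[ -7      4       8  |       -64 ]
[  0  -67/7  -106/7  |     491/7 ]
[  0      0  992/67  |  -3968/67 ]
Back-substitution:
u = (-3968/67) / (992/67) = -4
t = (491/7 - (-106/7)*(-4)) / (-67/7) = -1
s = (-64 - (4)*(-1) - (8)*(-4)) / -7 = 4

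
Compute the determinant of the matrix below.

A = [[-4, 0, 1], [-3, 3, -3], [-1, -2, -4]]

det(A) = 81

Forward elimination:
R2 <- R2 - (3/4)*R1:  [     0      3  -15/4 ]
R3 <- R3 - (1/4)*R1:  [     0     -2  -17/4 ]
R3 <- R3 - (-2/3)*R2:  [     0      0  -27/4 ]
Upper-triangular form:
[ -4  0      1 ]
[  0  3  -15/4 ]
[  0  0  -27/4 ]
det(A) = (-1)^0 * (-4) * (3) * (-27/4) = 81  (0 row swaps -> sign +1)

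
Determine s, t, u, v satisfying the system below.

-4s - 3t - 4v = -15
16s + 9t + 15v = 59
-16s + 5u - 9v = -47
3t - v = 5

(5, 1, 3, -2)

Forward elimination on [A|b]:
R2 <- R2 - (-4)*R1:  [  0  -3   0  -1  -1 ]
R3 <- R3 - (4)*R1:  [  0  12   5   7  13 ]
R3 <- R3 - (-4)*R2:  [ 0  0  5  3  9 ]
R4 <- R4 - (-1)*R2:  [  0   0   0  -2   4 ]
Row echelon form:
[ -4  -3  0  -4  |  -15 ]
[  0  -3  0  -1  |   -1 ]
[  0   0  5   3  |    9 ]
[  0   0  0  -2  |    4 ]
Back-substitution:
v = (4) / -2 = -2
u = (9 - (3)*(-2)) / 5 = 3
t = (-1 - (-1)*(-2)) / -3 = 1
s = (-15 - (-3)*(1) - (-4)*(-2)) / -4 = 5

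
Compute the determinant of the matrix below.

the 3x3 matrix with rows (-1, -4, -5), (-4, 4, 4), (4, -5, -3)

det(A) = -44

Forward elimination:
R2 <- R2 - (4)*R1:  [  0  20  24 ]
R3 <- R3 - (-4)*R1:  [   0  -21  -23 ]
R3 <- R3 - (-21/20)*R2:  [    0     0  11/5 ]
Upper-triangular form:
[ -1  -4    -5 ]
[  0  20    24 ]
[  0   0  11/5 ]
det(A) = (-1)^0 * (-1) * (20) * (11/5) = -44  (0 row swaps -> sign +1)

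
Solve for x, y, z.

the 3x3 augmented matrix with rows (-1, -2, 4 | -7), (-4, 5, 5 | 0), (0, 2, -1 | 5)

Forward elimination on [A|b]:
R2 <- R2 - (4)*R1:  [   0   13  -11   28 ]
R3 <- R3 - (2/13)*R2:  [    0     0  9/13  9/13 ]
Row echelon form:
[ -1  -2     4  |    -7 ]
[  0  13   -11  |    28 ]
[  0   0  9/13  |  9/13 ]
Back-substitution:
z = (9/13) / (9/13) = 1
y = (28 - (-11)*(1)) / 13 = 3
x = (-7 - (-2)*(3) - (4)*(1)) / -1 = 5

(5, 3, 1)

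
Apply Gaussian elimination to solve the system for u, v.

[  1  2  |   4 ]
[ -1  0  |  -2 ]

Forward elimination on [A|b]:
R2 <- R2 - (-1)*R1:  [ 0  2  2 ]
Row echelon form:
[ 1  2  |  4 ]
[ 0  2  |  2 ]
Back-substitution:
v = (2) / 2 = 1
u = (4 - (2)*(1)) / 1 = 2

(2, 1)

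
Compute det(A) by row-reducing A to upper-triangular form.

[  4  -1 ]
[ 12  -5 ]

Forward elimination:
R2 <- R2 - (3)*R1:  [  0  -2 ]
Upper-triangular form:
[ 4  -1 ]
[ 0  -2 ]
det(A) = (-1)^0 * (4) * (-2) = -8  (0 row swaps -> sign +1)

det(A) = -8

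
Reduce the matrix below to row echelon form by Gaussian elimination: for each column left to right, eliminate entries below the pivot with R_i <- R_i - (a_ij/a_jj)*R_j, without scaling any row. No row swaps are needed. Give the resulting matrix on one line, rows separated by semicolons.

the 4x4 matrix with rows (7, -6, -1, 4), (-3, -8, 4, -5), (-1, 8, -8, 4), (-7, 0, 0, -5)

Forward elimination:
R2 <- R2 - (-3/7)*R1:  [     0  -74/7   25/7  -23/7 ]
R3 <- R3 - (-1/7)*R1:  [     0   50/7  -57/7   32/7 ]
R4 <- R4 - (-1)*R1:  [  0  -6  -1  -1 ]
R3 <- R3 - (-25/37)*R2:  [       0        0  -212/37    87/37 ]
R4 <- R4 - (21/37)*R2:  [       0        0  -112/37    32/37 ]
R4 <- R4 - (28/53)*R3:  [      0       0       0  -20/53 ]
Row echelon form:
[ 7     -6       -1       4 ]
[ 0  -74/7     25/7   -23/7 ]
[ 0      0  -212/37   87/37 ]
[ 0      0        0  -20/53 ]

REF = [7 -6 -1 4; 0 -74/7 25/7 -23/7; 0 0 -212/37 87/37; 0 0 0 -20/53]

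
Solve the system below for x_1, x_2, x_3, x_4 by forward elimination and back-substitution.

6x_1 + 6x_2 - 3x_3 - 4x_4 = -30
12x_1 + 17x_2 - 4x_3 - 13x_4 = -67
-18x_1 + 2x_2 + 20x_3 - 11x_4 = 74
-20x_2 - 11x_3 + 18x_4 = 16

(0, -3, 4, 0)

Forward elimination on [A|b]:
R2 <- R2 - (2)*R1:  [  0   5   2  -5  -7 ]
R3 <- R3 - (-3)*R1:  [   0   20   11  -23  -16 ]
R3 <- R3 - (4)*R2:  [  0   0   3  -3  12 ]
R4 <- R4 - (-4)*R2:  [   0    0   -3   -2  -12 ]
R4 <- R4 - (-1)*R3:  [  0   0   0  -5   0 ]
Row echelon form:
[ 6  6  -3  -4  |  -30 ]
[ 0  5   2  -5  |   -7 ]
[ 0  0   3  -3  |   12 ]
[ 0  0   0  -5  |    0 ]
Back-substitution:
x_4 = (0) / -5 = 0
x_3 = (12 - (-3)*(0)) / 3 = 4
x_2 = (-7 - (2)*(4) - (-5)*(0)) / 5 = -3
x_1 = (-30 - (6)*(-3) - (-3)*(4) - (-4)*(0)) / 6 = 0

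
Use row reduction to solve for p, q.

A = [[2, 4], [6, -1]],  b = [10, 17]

(3, 1)

Forward elimination on [A|b]:
R2 <- R2 - (3)*R1:  [   0  -13  -13 ]
Row echelon form:
[ 2    4  |   10 ]
[ 0  -13  |  -13 ]
Back-substitution:
q = (-13) / -13 = 1
p = (10 - (4)*(1)) / 2 = 3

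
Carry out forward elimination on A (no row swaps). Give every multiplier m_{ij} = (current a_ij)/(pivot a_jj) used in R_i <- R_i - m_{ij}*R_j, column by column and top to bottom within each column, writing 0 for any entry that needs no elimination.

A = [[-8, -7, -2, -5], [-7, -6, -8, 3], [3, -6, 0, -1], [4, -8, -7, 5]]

multipliers: 7/8, -3/8, -1/2, -69, -92, 583/432

Forward elimination:
R2 <- R2 - (7/8)*R1:  [     0    1/8  -25/4   59/8 ]
R3 <- R3 - (-3/8)*R1:  [     0  -69/8   -3/4  -23/8 ]
R4 <- R4 - (-1/2)*R1:  [     0  -23/2     -8    5/2 ]
R3 <- R3 - (-69)*R2:  [    0     0  -432   506 ]
R4 <- R4 - (-92)*R2:  [    0     0  -583   681 ]
R4 <- R4 - (583/432)*R3:  [        0         0         0  -403/216 ]
Multipliers (in order of application): m_{21} = 7/8, m_{31} = -3/8, m_{41} = -1/2, m_{32} = -69, m_{42} = -92, m_{43} = 583/432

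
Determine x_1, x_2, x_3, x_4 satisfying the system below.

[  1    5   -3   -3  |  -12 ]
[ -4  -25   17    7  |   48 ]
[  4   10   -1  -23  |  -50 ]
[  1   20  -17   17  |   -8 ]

Forward elimination on [A|b]:
R2 <- R2 - (-4)*R1:  [  0  -5   5  -5   0 ]
R3 <- R3 - (4)*R1:  [   0  -10   11  -11   -2 ]
R4 <- R4 - (1)*R1:  [   0   15  -14   20    4 ]
R3 <- R3 - (2)*R2:  [  0   0   1  -1  -2 ]
R4 <- R4 - (-3)*R2:  [ 0  0  1  5  4 ]
R4 <- R4 - (1)*R3:  [ 0  0  0  6  6 ]
Row echelon form:
[ 1   5  -3  -3  |  -12 ]
[ 0  -5   5  -5  |    0 ]
[ 0   0   1  -1  |   -2 ]
[ 0   0   0   6  |    6 ]
Back-substitution:
x_4 = (6) / 6 = 1
x_3 = (-2 - (-1)*(1)) / 1 = -1
x_2 = (0 - (5)*(-1) - (-5)*(1)) / -5 = -2
x_1 = (-12 - (5)*(-2) - (-3)*(-1) - (-3)*(1)) / 1 = -2

(-2, -2, -1, 1)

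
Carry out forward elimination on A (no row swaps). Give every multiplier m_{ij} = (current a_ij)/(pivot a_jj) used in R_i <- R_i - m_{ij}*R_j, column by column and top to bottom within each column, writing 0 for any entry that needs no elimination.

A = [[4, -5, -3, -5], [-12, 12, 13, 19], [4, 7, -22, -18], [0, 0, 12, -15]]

multipliers: -3, 1, 0, -4, 0, -4

Forward elimination:
R2 <- R2 - (-3)*R1:  [  0  -3   4   4 ]
R3 <- R3 - (1)*R1:  [   0   12  -19  -13 ]
R4: entry in column 1 is already 0 -> m_{41} = 0 (no row operation needed)
R3 <- R3 - (-4)*R2:  [  0   0  -3   3 ]
R4: entry in column 2 is already 0 -> m_{42} = 0 (no row operation needed)
R4 <- R4 - (-4)*R3:  [  0   0   0  -3 ]
Multipliers (in order of application): m_{21} = -3, m_{31} = 1, m_{41} = 0, m_{32} = -4, m_{42} = 0, m_{43} = -4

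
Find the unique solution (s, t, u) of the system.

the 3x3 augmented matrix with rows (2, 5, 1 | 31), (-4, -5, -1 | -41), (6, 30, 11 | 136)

Forward elimination on [A|b]:
R2 <- R2 - (-2)*R1:  [  0   5   1  21 ]
R3 <- R3 - (3)*R1:  [  0  15   8  43 ]
R3 <- R3 - (3)*R2:  [   0    0    5  -20 ]
Row echelon form:
[ 2  5  1  |   31 ]
[ 0  5  1  |   21 ]
[ 0  0  5  |  -20 ]
Back-substitution:
u = (-20) / 5 = -4
t = (21 - (1)*(-4)) / 5 = 5
s = (31 - (5)*(5) - (1)*(-4)) / 2 = 5

(5, 5, -4)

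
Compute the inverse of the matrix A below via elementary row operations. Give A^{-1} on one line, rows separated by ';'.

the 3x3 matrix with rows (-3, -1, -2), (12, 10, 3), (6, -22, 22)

inverse = [143/18 11/6 17/36; -41/6 -3/2 -5/12; -9 -2 -1/2]

Gauss-Jordan on [A | I]:
R1 <- (1/-3)*R1:  [    1   1/3   2/3  |  -1/3     0     0 ]
R2 <- R2 - (12)*R1:  [  0   6  -5  |   4   1   0 ]
R3 <- R3 - (6)*R1:  [   0  -24   18  |    2    0    1 ]
R2 <- (1/6)*R2:  [    0     1  -5/6  |   2/3   1/6     0 ]
R1 <- R1 - (1/3)*R2:  [     1      0  17/18  |   -5/9  -1/18      0 ]
R3 <- R3 - (-24)*R2:  [  0   0  -2  |  18   4   1 ]
R3 <- (1/-2)*R3:  [    0     0     1  |    -9    -2  -1/2 ]
R1 <- R1 - (17/18)*R3:  [      1       0       0  |  143/18    11/6   17/36 ]
R2 <- R2 - (-5/6)*R3:  [     0      1      0  |  -41/6   -3/2  -5/12 ]
Right block of [I | A^{-1}] is the inverse:
[ 143/18  11/6  17/36 ]
[  -41/6  -3/2  -5/12 ]
[     -9    -2   -1/2 ]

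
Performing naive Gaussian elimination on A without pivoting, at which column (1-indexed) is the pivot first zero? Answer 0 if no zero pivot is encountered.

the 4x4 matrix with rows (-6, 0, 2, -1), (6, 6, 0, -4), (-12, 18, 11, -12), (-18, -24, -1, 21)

first zero-pivot column = 0

Naive forward elimination:
R2 <- R2 - (-1)*R1:  [  0   6   2  -5 ]
R3 <- R3 - (2)*R1:  [   0   18    7  -10 ]
R4 <- R4 - (3)*R1:  [   0  -24   -7   24 ]
R3 <- R3 - (3)*R2:  [ 0  0  1  5 ]
R4 <- R4 - (-4)*R2:  [ 0  0  1  4 ]
R4 <- R4 - (1)*R3:  [  0   0   0  -1 ]
All pivots nonzero; naive elimination completes without hitting a zero pivot.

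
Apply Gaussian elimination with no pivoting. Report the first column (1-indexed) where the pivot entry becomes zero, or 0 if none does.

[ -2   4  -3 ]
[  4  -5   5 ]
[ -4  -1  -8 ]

first zero-pivot column = 0

Naive forward elimination:
R2 <- R2 - (-2)*R1:  [  0   3  -1 ]
R3 <- R3 - (2)*R1:  [  0  -9  -2 ]
R3 <- R3 - (-3)*R2:  [  0   0  -5 ]
All pivots nonzero; naive elimination completes without hitting a zero pivot.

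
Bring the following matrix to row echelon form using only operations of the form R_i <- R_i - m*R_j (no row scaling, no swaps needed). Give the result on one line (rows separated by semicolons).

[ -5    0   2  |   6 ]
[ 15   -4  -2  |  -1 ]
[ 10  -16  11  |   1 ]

Forward elimination:
R2 <- R2 - (-3)*R1:  [  0  -4   4  17 ]
R3 <- R3 - (-2)*R1:  [   0  -16   15   13 ]
R3 <- R3 - (4)*R2:  [   0    0   -1  -55 ]
Row echelon form:
[ -5   0   2  |    6 ]
[  0  -4   4  |   17 ]
[  0   0  -1  |  -55 ]

REF = [-5 0 2 6; 0 -4 4 17; 0 0 -1 -55]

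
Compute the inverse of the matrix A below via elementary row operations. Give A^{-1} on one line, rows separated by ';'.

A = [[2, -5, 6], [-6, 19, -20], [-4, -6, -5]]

Gauss-Jordan on [A | I]:
R1 <- (1/2)*R1:  [    1  -5/2     3  |   1/2     0     0 ]
R2 <- R2 - (-6)*R1:  [  0   4  -2  |   3   1   0 ]
R3 <- R3 - (-4)*R1:  [   0  -16    7  |    2    0    1 ]
R2 <- (1/4)*R2:  [    0     1  -1/2  |   3/4   1/4     0 ]
R1 <- R1 - (-5/2)*R2:  [    1     0   7/4  |  19/8   5/8     0 ]
R3 <- R3 - (-16)*R2:  [  0   0  -1  |  14   4   1 ]
R3 <- (1/-1)*R3:  [   0    0    1  |  -14   -4   -1 ]
R1 <- R1 - (7/4)*R3:  [     1      0      0  |  215/8   61/8    7/4 ]
R2 <- R2 - (-1/2)*R3:  [     0      1      0  |  -25/4   -7/4   -1/2 ]
Right block of [I | A^{-1}] is the inverse:
[ 215/8  61/8   7/4 ]
[ -25/4  -7/4  -1/2 ]
[   -14    -4    -1 ]

inverse = [215/8 61/8 7/4; -25/4 -7/4 -1/2; -14 -4 -1]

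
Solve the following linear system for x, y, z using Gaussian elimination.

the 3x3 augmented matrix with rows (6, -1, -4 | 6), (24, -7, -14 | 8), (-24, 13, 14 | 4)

Forward elimination on [A|b]:
R2 <- R2 - (4)*R1:  [   0   -3    2  -16 ]
R3 <- R3 - (-4)*R1:  [  0   9  -2  28 ]
R3 <- R3 - (-3)*R2:  [   0    0    4  -20 ]
Row echelon form:
[ 6  -1  -4  |    6 ]
[ 0  -3   2  |  -16 ]
[ 0   0   4  |  -20 ]
Back-substitution:
z = (-20) / 4 = -5
y = (-16 - (2)*(-5)) / -3 = 2
x = (6 - (-1)*(2) - (-4)*(-5)) / 6 = -2

(-2, 2, -5)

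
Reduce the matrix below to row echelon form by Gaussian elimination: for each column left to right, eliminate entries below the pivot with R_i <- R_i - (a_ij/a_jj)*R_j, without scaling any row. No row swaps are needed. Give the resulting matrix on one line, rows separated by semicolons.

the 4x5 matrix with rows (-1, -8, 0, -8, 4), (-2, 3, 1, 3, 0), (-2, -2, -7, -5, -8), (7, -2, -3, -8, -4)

Forward elimination:
R2 <- R2 - (2)*R1:  [  0  19   1  19  -8 ]
R3 <- R3 - (2)*R1:  [   0   14   -7   11  -16 ]
R4 <- R4 - (-7)*R1:  [   0  -58   -3  -64   24 ]
R3 <- R3 - (14/19)*R2:  [       0        0  -147/19       -3  -192/19 ]
R4 <- R4 - (-58/19)*R2:  [     0      0   1/19     -6  -8/19 ]
R4 <- R4 - (-1/147)*R3:  [       0        0        0  -295/49   -24/49 ]
Row echelon form:
[ -1  -8        0       -8        4 ]
[  0  19        1       19       -8 ]
[  0   0  -147/19       -3  -192/19 ]
[  0   0        0  -295/49   -24/49 ]

REF = [-1 -8 0 -8 4; 0 19 1 19 -8; 0 0 -147/19 -3 -192/19; 0 0 0 -295/49 -24/49]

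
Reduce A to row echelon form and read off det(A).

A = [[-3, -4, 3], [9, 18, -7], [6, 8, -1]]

det(A) = -90

Forward elimination:
R2 <- R2 - (-3)*R1:  [ 0  6  2 ]
R3 <- R3 - (-2)*R1:  [ 0  0  5 ]
Upper-triangular form:
[ -3  -4  3 ]
[  0   6  2 ]
[  0   0  5 ]
det(A) = (-1)^0 * (-3) * (6) * (5) = -90  (0 row swaps -> sign +1)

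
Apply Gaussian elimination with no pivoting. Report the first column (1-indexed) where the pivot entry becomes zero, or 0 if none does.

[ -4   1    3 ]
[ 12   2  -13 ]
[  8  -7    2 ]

Naive forward elimination:
R2 <- R2 - (-3)*R1:  [  0   5  -4 ]
R3 <- R3 - (-2)*R1:  [  0  -5   8 ]
R3 <- R3 - (-1)*R2:  [ 0  0  4 ]
All pivots nonzero; naive elimination completes without hitting a zero pivot.

first zero-pivot column = 0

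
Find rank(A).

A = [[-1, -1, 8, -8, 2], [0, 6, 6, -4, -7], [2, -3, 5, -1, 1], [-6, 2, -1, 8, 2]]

rank(A) = 4

Row reduction:
R3 <- R3 - (-2)*R1:  [   0   -5   21  -17    5 ]
R4 <- R4 - (6)*R1:  [   0    8  -49   56  -10 ]
R3 <- R3 - (-5/6)*R2:  [     0      0     26  -61/3   -5/6 ]
R4 <- R4 - (4/3)*R2:  [     0      0    -57  184/3   -2/3 ]
R4 <- R4 - (-57/26)*R3:  [        0         0         0   1307/78  -389/156 ]
Row echelon form:
[ -1  -1   8       -8         2 ]
[  0   6   6       -4        -7 ]
[  0   0  26    -61/3      -5/6 ]
[  0   0   0  1307/78  -389/156 ]
Nonzero rows / pivot columns: 4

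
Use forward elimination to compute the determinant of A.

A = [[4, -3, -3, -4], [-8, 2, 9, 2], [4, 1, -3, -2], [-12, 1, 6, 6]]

Forward elimination:
R2 <- R2 - (-2)*R1:  [  0  -4   3  -6 ]
R3 <- R3 - (1)*R1:  [ 0  4  0  2 ]
R4 <- R4 - (-3)*R1:  [  0  -8  -3  -6 ]
R3 <- R3 - (-1)*R2:  [  0   0   3  -4 ]
R4 <- R4 - (2)*R2:  [  0   0  -9   6 ]
R4 <- R4 - (-3)*R3:  [  0   0   0  -6 ]
Upper-triangular form:
[ 4  -3  -3  -4 ]
[ 0  -4   3  -6 ]
[ 0   0   3  -4 ]
[ 0   0   0  -6 ]
det(A) = (-1)^0 * (4) * (-4) * (3) * (-6) = 288  (0 row swaps -> sign +1)

det(A) = 288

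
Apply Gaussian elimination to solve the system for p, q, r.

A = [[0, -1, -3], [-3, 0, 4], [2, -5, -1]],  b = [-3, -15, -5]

(5, 3, 0)

Forward elimination on [A|b]:
R1 <-> R2   (pivot in column 1 was zero)
[ -3   0   4  -15 ]
[  0  -1  -3   -3 ]
[  2  -5  -1   -5 ]
R3 <- R3 - (-2/3)*R1:  [   0   -5  5/3  -15 ]
R3 <- R3 - (5)*R2:  [    0     0  50/3     0 ]
Row echelon form:
[ -3   0     4  |  -15 ]
[  0  -1    -3  |   -3 ]
[  0   0  50/3  |    0 ]
Back-substitution:
r = (0) / (50/3) = 0
q = (-3 - (-3)*(0)) / -1 = 3
p = (-15 - (4)*(0)) / -3 = 5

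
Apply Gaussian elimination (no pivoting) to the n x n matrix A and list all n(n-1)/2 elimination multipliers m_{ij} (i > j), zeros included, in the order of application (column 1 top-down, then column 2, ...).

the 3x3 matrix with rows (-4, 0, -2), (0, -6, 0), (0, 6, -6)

multipliers: 0, 0, -1

Forward elimination:
R2: entry in column 1 is already 0 -> m_{21} = 0 (no row operation needed)
R3: entry in column 1 is already 0 -> m_{31} = 0 (no row operation needed)
R3 <- R3 - (-1)*R2:  [  0   0  -6 ]
Multipliers (in order of application): m_{21} = 0, m_{31} = 0, m_{32} = -1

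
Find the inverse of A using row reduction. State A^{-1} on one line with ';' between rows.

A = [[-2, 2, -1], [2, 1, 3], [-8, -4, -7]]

Gauss-Jordan on [A | I]:
R1 <- (1/-2)*R1:  [    1    -1   1/2  |  -1/2     0     0 ]
R2 <- R2 - (2)*R1:  [ 0  3  2  |  1  1  0 ]
R3 <- R3 - (-8)*R1:  [   0  -12   -3  |   -4    0    1 ]
R2 <- (1/3)*R2:  [   0    1  2/3  |  1/3  1/3    0 ]
R1 <- R1 - (-1)*R2:  [    1     0   7/6  |  -1/6   1/3     0 ]
R3 <- R3 - (-12)*R2:  [ 0  0  5  |  0  4  1 ]
R3 <- (1/5)*R3:  [   0    0    1  |    0  4/5  1/5 ]
R1 <- R1 - (7/6)*R3:  [     1      0      0  |   -1/6   -3/5  -7/30 ]
R2 <- R2 - (2/3)*R3:  [     0      1      0  |    1/3   -1/5  -2/15 ]
Right block of [I | A^{-1}] is the inverse:
[ -1/6  -3/5  -7/30 ]
[  1/3  -1/5  -2/15 ]
[    0   4/5    1/5 ]

inverse = [-1/6 -3/5 -7/30; 1/3 -1/5 -2/15; 0 4/5 1/5]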